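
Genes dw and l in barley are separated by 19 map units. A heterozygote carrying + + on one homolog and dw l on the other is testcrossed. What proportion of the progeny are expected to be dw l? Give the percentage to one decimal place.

40.5%

A map distance of 19 map units corresponds to a recombination frequency of 0.190.
The F1 is + + / dw l, so dw l is a parental gamete class with expected frequency (1 − r)/2 = 0.810/2 = 0.4050.
That is 0.4050 = 40.5% of the progeny.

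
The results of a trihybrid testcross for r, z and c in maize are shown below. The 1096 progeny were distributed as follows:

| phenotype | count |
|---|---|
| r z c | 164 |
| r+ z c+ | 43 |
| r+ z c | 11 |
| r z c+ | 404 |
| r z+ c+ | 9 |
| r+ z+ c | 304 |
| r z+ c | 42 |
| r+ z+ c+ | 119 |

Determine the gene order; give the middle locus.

The two most frequent reciprocal classes, r+ z+ c and r z c+, are the parental types, so the F1 was r+ z+ c / r z c+.
The two rarest classes, r+ z c and r z+ c+, are the double crossovers. Comparing them with the parentals, only the z allele has switched, so z is the middle locus and the order is c – z – r.

z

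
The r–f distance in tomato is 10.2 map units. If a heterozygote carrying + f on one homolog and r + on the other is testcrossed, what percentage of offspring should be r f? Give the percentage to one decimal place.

5.1%

A map distance of 10.2 map units corresponds to a recombination frequency of 0.102.
The F1 is + f / r +, so r f is a recombinant gamete class with expected frequency r/2 = 0.102/2 = 0.0510.
That is 0.0510 = 5.1% of the progeny.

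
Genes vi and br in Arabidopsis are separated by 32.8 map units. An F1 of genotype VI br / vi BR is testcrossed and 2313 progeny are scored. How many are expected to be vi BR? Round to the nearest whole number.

777

A map distance of 32.8 map units corresponds to a recombination frequency of 0.328.
The F1 is VI br / vi BR, so vi BR is a parental gamete class with expected frequency (1 − r)/2 = 0.672/2 = 0.3360.
Expected number = 0.3360 × 2313 = 777.17 ≈ 777.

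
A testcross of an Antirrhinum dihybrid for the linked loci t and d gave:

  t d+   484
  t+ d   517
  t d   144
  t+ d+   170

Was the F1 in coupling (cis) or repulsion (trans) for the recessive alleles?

trans

The two most frequent classes are t+ d (517) and t d+ (484); these are the parental (non-recombinant) types.
So the F1 carried t+ d on one chromosome and t d+ on the other — the recessive alleles are on opposite chromosomes (trans / repulsion).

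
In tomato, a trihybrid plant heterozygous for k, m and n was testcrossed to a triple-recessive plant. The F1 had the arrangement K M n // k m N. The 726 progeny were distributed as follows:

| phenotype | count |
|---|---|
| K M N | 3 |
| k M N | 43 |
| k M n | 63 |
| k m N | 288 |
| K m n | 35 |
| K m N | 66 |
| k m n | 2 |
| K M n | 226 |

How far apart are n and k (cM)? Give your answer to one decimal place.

18.5 cM

The two rarest classes, K M N and k m n, are the double crossovers. Comparing them with the parentals, only the n allele has switched, so n is the middle locus and the order is m – n – k.
Crossovers in the n–k interval produce the single-crossover classes k M n and K m N (63 + 66 = 129) plus the double crossovers (5).
RF(n–k) = (129 + 5) / 726 = 134/726 = 0.1846 → 18.5 cM.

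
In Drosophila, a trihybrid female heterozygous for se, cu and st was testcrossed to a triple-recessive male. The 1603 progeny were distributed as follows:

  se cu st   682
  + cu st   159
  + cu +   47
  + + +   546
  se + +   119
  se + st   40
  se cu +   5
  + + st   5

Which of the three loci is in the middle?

st

The two most frequent reciprocal classes, + + + and se cu st, are the parental types, so the F1 was + + + / se cu st.
The two rarest classes, + + st and se cu +, are the double crossovers. Comparing them with the parentals, only the st allele has switched, so st is the middle locus and the order is cu – st – se.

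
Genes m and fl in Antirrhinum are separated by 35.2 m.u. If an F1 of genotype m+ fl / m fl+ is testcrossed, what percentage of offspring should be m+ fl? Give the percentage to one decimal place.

32.4%

A map distance of 35.2 m.u. corresponds to a recombination frequency of 0.352.
The F1 is m+ fl / m fl+, so m+ fl is a parental gamete class with expected frequency (1 − r)/2 = 0.648/2 = 0.3240.
That is 0.3240 = 32.4% of the progeny.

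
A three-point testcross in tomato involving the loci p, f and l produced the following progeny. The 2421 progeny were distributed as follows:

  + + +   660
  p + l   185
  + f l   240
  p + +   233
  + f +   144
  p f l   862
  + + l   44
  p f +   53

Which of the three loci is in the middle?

l

The two most frequent reciprocal classes, p f l and + + +, are the parental types, so the F1 was p f l / + + +.
The two rarest classes, p f + and + + l, are the double crossovers. Comparing them with the parentals, only the l allele has switched, so l is the middle locus and the order is p – l – f.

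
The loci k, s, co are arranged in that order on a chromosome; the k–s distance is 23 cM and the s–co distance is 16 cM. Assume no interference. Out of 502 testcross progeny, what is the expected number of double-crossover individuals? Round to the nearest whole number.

Map distances give recombination frequencies of 0.230 and 0.160 for the two intervals.
With no interference, expected double-crossover frequency = 0.230 × 0.160 = 0.03680.
Expected number = 0.03680 × 502 = 18.47 ≈ 18.

18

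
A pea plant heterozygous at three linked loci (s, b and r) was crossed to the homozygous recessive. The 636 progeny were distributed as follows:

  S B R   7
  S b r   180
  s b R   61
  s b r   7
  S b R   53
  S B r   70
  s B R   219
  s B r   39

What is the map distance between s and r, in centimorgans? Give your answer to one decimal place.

16.7 centimorgans

The two most frequent reciprocal classes, s B R and S b r, are the parental types, so the F1 was s B R / S b r.
The two rarest classes, S B R and s b r, are the double crossovers. Comparing them with the parentals, only the s allele has switched, so s is the middle locus and the order is b – s – r.
Crossovers in the s–r interval produce the single-crossover classes s B r and S b R (39 + 53 = 92) plus the double crossovers (14).
RF(s–r) = (92 + 14) / 636 = 106/636 = 0.1667 → 16.7 centimorgans.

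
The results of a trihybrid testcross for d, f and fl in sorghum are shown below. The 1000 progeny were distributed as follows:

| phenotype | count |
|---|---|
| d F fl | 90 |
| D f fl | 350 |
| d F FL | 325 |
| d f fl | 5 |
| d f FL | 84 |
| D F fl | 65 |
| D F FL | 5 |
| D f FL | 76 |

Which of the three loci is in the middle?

d

The two most frequent reciprocal classes, D f fl and d F FL, are the parental types, so the F1 was D f fl / d F FL.
The two rarest classes, d f fl and D F FL, are the double crossovers. Comparing them with the parentals, only the d allele has switched, so d is the middle locus and the order is fl – d – f.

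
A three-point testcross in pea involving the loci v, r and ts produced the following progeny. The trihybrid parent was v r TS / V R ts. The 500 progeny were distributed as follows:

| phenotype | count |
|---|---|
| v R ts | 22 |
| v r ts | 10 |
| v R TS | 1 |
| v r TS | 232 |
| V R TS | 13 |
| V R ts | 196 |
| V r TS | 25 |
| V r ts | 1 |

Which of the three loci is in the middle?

The two rarest classes, v R TS and V r ts, are the double crossovers. Comparing them with the parentals, only the r allele has switched, so r is the middle locus and the order is ts – r – v.

r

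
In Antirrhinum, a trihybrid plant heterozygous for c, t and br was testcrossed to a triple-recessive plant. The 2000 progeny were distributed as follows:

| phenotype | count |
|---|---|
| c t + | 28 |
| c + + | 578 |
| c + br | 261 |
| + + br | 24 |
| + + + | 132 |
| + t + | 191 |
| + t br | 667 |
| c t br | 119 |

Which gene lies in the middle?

t

The two most frequent reciprocal classes, + t br and c + +, are the parental types, so the F1 was + t br / c + +.
The two rarest classes, + + br and c t +, are the double crossovers. Comparing them with the parentals, only the t allele has switched, so t is the middle locus and the order is br – t – c.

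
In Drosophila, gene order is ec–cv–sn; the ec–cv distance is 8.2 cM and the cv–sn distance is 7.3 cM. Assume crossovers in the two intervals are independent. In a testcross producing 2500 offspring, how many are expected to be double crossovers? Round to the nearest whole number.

Map distances give recombination frequencies of 0.082 and 0.073 for the two intervals.
With no interference, expected double-crossover frequency = 0.082 × 0.073 = 0.00599.
Expected number = 0.00599 × 2500 = 14.96 ≈ 15.

15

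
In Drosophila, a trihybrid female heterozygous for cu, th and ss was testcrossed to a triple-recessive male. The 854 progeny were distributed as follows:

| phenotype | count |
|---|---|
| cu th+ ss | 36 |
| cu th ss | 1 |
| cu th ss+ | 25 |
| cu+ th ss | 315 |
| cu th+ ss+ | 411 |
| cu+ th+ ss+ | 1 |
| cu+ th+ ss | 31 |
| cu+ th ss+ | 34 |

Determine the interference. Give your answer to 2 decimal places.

0.59

The two most frequent reciprocal classes, cu+ th ss and cu th+ ss+, are the parental types, so the F1 was cu+ th ss / cu th+ ss+.
The two rarest classes, cu th ss and cu+ th+ ss+, are the double crossovers. Comparing them with the parentals, only the cu allele has switched, so cu is the middle locus and the order is ss – cu – th.
ss–cu: (70 + 2)/854 = 0.0843; cu–th: (56 + 2)/854 = 0.0679.
Expected DCO frequency = 0.0843 × 0.0679 ≈ 0.00572; observed = 2/854 ≈ 0.00234.
Coefficient of coincidence = 0.00234/0.00572 ≈ 0.41; interference = 1 − 0.41 = 0.59.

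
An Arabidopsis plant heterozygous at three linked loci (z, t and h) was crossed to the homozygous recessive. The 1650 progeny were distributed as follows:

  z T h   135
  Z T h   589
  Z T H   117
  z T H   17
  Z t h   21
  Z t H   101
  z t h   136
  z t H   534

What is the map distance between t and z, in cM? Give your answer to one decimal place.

The two most frequent reciprocal classes, Z T h and z t H, are the parental types, so the F1 was Z T h / z t H.
The two rarest classes, Z t h and z T H, are the double crossovers. Comparing them with the parentals, only the t allele has switched, so t is the middle locus and the order is h – t – z.
Crossovers in the t–z interval produce the single-crossover classes z T h and Z t H (135 + 101 = 236) plus the double crossovers (38).
RF(t–z) = (236 + 38) / 1650 = 274/1650 = 0.1661 → 16.6 cM.

16.6 cM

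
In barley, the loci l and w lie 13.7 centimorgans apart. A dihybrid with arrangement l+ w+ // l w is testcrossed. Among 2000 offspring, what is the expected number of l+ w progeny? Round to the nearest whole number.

A map distance of 13.7 centimorgans corresponds to a recombination frequency of 0.137.
The F1 is l+ w+ / l w, so l+ w is a recombinant gamete class with expected frequency r/2 = 0.137/2 = 0.0685.
Expected number = 0.0685 × 2000 = 137.00 ≈ 137.

137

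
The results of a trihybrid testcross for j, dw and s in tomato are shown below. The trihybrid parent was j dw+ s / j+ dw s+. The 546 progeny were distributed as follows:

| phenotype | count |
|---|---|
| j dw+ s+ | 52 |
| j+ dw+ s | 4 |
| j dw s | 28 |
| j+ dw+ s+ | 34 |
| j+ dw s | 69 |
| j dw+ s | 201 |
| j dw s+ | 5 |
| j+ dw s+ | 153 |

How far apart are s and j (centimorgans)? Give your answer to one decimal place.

The two rarest classes, j+ dw+ s and j dw s+, are the double crossovers. Comparing them with the parentals, only the j allele has switched, so j is the middle locus and the order is s – j – dw.
Crossovers in the s–j interval produce the single-crossover classes j dw+ s+ and j+ dw s (52 + 69 = 121) plus the double crossovers (9).
RF(s–j) = (121 + 9) / 546 = 130/546 = 0.2381 → 23.8 centimorgans.

23.8 centimorgans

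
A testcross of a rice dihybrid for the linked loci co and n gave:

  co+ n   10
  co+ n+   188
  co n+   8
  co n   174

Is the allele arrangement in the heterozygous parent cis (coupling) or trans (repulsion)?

cis

The two most frequent classes are co+ n+ (188) and co n (174); these are the parental (non-recombinant) types.
So the F1 carried co+ n+ on one chromosome and co n on the other — the recessive alleles are on the same chromosome (cis / coupling).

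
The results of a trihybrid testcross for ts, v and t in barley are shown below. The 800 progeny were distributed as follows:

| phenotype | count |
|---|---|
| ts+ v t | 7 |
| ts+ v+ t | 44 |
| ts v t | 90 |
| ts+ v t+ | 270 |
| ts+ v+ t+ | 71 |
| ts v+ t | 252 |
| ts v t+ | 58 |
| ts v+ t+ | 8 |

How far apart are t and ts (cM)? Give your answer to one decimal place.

14.6 cM

The two most frequent reciprocal classes, ts+ v t+ and ts v+ t, are the parental types, so the F1 was ts+ v t+ / ts v+ t.
The two rarest classes, ts+ v t and ts v+ t+, are the double crossovers. Comparing them with the parentals, only the t allele has switched, so t is the middle locus and the order is ts – t – v.
Crossovers in the ts–t interval produce the single-crossover classes ts v t+ and ts+ v+ t (58 + 44 = 102) plus the double crossovers (15).
RF(ts–t) = (102 + 15) / 800 = 117/800 = 0.1462 → 14.6 cM.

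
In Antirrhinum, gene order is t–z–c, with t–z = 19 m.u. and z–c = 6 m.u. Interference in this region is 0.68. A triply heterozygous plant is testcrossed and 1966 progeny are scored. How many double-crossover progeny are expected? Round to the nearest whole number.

Map distances give recombination frequencies of 0.190 and 0.060 for the two intervals.
With interference 0.68 (so coincidence = 0.32), expected double-crossover frequency = 0.190 × 0.060 × 0.32 = 0.00365.
Expected number = 0.00365 × 1966 = 7.17 ≈ 7.

7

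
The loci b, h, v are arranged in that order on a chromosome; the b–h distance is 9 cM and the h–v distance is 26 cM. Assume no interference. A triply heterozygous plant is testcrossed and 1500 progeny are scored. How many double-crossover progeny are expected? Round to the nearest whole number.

35

Map distances give recombination frequencies of 0.090 and 0.260 for the two intervals.
With no interference, expected double-crossover frequency = 0.090 × 0.260 = 0.02340.
Expected number = 0.02340 × 1500 = 35.10 ≈ 35.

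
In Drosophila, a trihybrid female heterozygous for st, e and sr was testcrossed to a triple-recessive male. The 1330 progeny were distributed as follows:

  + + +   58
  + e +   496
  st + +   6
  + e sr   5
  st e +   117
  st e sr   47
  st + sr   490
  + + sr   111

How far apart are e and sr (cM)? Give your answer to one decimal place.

8.7 cM

The two most frequent reciprocal classes, + e + and st + sr, are the parental types, so the F1 was + e + / st + sr.
The two rarest classes, + e sr and st + +, are the double crossovers. Comparing them with the parentals, only the sr allele has switched, so sr is the middle locus and the order is st – sr – e.
Crossovers in the sr–e interval produce the single-crossover classes + + + and st e sr (58 + 47 = 105) plus the double crossovers (11).
RF(sr–e) = (105 + 11) / 1330 = 116/1330 = 0.0872 → 8.7 cM.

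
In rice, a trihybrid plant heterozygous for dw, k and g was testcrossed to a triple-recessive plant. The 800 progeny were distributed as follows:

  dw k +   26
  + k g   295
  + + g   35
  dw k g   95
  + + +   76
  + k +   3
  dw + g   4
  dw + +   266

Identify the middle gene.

g

The two most frequent reciprocal classes, dw + + and + k g, are the parental types, so the F1 was dw + + / + k g.
The two rarest classes, dw + g and + k +, are the double crossovers. Comparing them with the parentals, only the g allele has switched, so g is the middle locus and the order is k – g – dw.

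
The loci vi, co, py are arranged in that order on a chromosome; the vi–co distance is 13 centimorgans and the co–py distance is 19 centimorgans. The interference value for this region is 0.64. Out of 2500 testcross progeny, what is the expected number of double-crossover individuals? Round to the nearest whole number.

Map distances give recombination frequencies of 0.130 and 0.190 for the two intervals.
With interference 0.64 (so coincidence = 0.36), expected double-crossover frequency = 0.130 × 0.190 × 0.36 = 0.00889.
Expected number = 0.00889 × 2500 = 22.23 ≈ 22.

22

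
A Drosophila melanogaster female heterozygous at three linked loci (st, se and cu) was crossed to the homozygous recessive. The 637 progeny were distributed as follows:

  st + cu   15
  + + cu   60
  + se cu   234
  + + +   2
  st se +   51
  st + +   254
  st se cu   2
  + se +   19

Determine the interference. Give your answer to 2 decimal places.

The two most frequent reciprocal classes, + se cu and st + +, are the parental types, so the F1 was + se cu / st + +.
The two rarest classes, st se cu and + + +, are the double crossovers. Comparing them with the parentals, only the st allele has switched, so st is the middle locus and the order is se – st – cu.
se–st: (111 + 4)/637 = 0.1805; st–cu: (34 + 4)/637 = 0.0597.
Expected DCO frequency = 0.1805 × 0.0597 ≈ 0.01078; observed = 4/637 ≈ 0.00628.
Coefficient of coincidence = 0.00628/0.01078 ≈ 0.58; interference = 1 − 0.58 = 0.42.

0.42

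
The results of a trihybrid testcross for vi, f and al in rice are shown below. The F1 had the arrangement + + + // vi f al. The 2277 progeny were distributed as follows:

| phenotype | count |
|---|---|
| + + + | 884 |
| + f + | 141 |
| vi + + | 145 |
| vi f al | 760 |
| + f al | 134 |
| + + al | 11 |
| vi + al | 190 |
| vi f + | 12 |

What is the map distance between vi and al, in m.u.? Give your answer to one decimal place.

The two rarest classes, + + al and vi f +, are the double crossovers. Comparing them with the parentals, only the al allele has switched, so al is the middle locus and the order is f – al – vi.
Crossovers in the al–vi interval produce the single-crossover classes vi + + and + f al (145 + 134 = 279) plus the double crossovers (23).
RF(al–vi) = (279 + 23) / 2277 = 302/2277 = 0.1326 → 13.3 m.u.

13.3 m.u.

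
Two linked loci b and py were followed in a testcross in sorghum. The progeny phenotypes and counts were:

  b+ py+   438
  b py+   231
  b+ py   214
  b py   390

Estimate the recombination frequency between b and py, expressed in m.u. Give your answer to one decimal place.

The two most frequent classes, b+ py+ (438) and b py (390), are the parental types, so the F1 was b+ py+ / b py.
The recombinant classes are b+ py and b py+: 214 + 231 = 445.
Recombination frequency = 445/1273 = 0.3496 ≈ 35.0%, i.e. 35.0 m.u.

35.0 m.u.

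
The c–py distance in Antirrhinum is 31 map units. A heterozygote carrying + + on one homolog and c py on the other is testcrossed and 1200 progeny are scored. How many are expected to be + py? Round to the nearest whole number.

186

A map distance of 31 map units corresponds to a recombination frequency of 0.310.
The F1 is + + / c py, so + py is a recombinant gamete class with expected frequency r/2 = 0.310/2 = 0.1550.
Expected number = 0.1550 × 1200 = 186.00 ≈ 186.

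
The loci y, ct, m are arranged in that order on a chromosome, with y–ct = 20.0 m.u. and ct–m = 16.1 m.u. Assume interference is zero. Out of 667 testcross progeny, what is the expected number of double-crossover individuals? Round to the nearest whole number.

Map distances give recombination frequencies of 0.200 and 0.161 for the two intervals.
With no interference, expected double-crossover frequency = 0.200 × 0.161 = 0.03220.
Expected number = 0.03220 × 667 = 21.48 ≈ 21.

21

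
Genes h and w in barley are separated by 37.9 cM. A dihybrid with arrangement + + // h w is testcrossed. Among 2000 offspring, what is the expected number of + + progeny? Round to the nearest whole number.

621

A map distance of 37.9 cM corresponds to a recombination frequency of 0.379.
The F1 is + + / h w, so + + is a parental gamete class with expected frequency (1 − r)/2 = 0.621/2 = 0.3105.
Expected number = 0.3105 × 2000 = 621.00 ≈ 621.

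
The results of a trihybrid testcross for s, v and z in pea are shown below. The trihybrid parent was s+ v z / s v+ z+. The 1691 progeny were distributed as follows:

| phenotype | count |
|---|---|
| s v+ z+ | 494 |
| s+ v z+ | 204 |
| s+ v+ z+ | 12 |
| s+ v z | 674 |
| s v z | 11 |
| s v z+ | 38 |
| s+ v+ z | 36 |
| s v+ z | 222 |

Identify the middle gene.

s

The two rarest classes, s v z and s+ v+ z+, are the double crossovers. Comparing them with the parentals, only the s allele has switched, so s is the middle locus and the order is v – s – z.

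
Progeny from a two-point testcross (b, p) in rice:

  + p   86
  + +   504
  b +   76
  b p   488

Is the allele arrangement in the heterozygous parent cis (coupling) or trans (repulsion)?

The two most frequent classes are + + (504) and b p (488); these are the parental (non-recombinant) types.
So the F1 carried + + on one chromosome and b p on the other — the recessive alleles are on the same chromosome (cis / coupling).

cis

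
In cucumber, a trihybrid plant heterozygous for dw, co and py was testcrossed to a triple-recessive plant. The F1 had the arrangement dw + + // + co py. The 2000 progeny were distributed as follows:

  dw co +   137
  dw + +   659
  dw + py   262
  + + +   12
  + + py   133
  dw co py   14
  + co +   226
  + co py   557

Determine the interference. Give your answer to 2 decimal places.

0.66

The two rarest classes, + + + and dw co py, are the double crossovers. Comparing them with the parentals, only the dw allele has switched, so dw is the middle locus and the order is py – dw – co.
py–dw: (488 + 26)/2000 = 0.2570; dw–co: (270 + 26)/2000 = 0.1480.
Expected DCO frequency = 0.2570 × 0.1480 ≈ 0.03804; observed = 26/2000 ≈ 0.01300.
Coefficient of coincidence = 0.01300/0.03804 ≈ 0.34; interference = 1 − 0.34 = 0.66.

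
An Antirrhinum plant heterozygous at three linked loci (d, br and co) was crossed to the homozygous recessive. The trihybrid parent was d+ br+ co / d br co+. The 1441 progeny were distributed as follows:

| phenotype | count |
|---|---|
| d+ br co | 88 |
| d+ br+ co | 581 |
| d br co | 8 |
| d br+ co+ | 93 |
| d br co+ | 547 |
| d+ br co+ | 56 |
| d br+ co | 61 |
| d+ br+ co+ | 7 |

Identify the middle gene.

The two rarest classes, d+ br+ co+ and d br co, are the double crossovers. Comparing them with the parentals, only the co allele has switched, so co is the middle locus and the order is d – co – br.

co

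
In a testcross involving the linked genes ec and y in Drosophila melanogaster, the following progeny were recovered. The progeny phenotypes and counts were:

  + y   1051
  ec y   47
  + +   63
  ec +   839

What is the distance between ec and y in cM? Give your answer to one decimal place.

5.5 cM

The two most frequent classes, + y (1051) and ec + (839), are the parental types, so the F1 was + y / ec +.
The recombinant classes are + + and ec y: 63 + 47 = 110.
Recombination frequency = 110/2000 = 0.0550 ≈ 5.5%, i.e. 5.5 cM.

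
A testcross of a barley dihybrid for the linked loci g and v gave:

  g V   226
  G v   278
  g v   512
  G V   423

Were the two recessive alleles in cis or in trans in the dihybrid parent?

cis

The two most frequent classes are G V (423) and g v (512); these are the parental (non-recombinant) types.
So the F1 carried G V on one chromosome and g v on the other — the recessive alleles are on the same chromosome (cis / coupling).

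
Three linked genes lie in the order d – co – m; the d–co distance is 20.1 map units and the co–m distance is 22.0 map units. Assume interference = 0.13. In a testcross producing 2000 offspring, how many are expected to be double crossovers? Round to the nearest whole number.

77

Map distances give recombination frequencies of 0.201 and 0.220 for the two intervals.
With interference 0.13 (so coincidence = 0.87), expected double-crossover frequency = 0.201 × 0.220 × 0.87 = 0.03847.
Expected number = 0.03847 × 2000 = 76.94 ≈ 77.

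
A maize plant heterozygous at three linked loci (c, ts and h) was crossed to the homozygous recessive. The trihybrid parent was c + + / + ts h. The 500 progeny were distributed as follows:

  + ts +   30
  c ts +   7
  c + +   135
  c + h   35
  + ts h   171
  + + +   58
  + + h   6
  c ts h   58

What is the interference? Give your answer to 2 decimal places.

The two rarest classes, c ts + and + + h, are the double crossovers. Comparing them with the parentals, only the ts allele has switched, so ts is the middle locus and the order is h – ts – c.
h–ts: (65 + 13)/500 = 0.1560; ts–c: (116 + 13)/500 = 0.2580.
Expected DCO frequency = 0.1560 × 0.2580 ≈ 0.04025; observed = 13/500 ≈ 0.02600.
Coefficient of coincidence = 0.02600/0.04025 ≈ 0.65; interference = 1 − 0.65 = 0.35.

0.35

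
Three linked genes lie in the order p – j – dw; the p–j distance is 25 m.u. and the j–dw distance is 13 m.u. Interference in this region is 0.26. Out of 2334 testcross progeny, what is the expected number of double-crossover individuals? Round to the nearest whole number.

56

Map distances give recombination frequencies of 0.250 and 0.130 for the two intervals.
With interference 0.26 (so coincidence = 0.74), expected double-crossover frequency = 0.250 × 0.130 × 0.74 = 0.02405.
Expected number = 0.02405 × 2334 = 56.13 ≈ 56.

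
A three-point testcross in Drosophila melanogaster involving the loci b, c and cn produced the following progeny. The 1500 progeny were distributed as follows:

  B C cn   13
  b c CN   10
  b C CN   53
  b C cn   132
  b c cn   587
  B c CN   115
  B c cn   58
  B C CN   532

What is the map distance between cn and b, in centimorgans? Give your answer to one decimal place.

8.9 centimorgans

The two most frequent reciprocal classes, b c cn and B C CN, are the parental types, so the F1 was b c cn / B C CN.
The two rarest classes, b c CN and B C cn, are the double crossovers. Comparing them with the parentals, only the cn allele has switched, so cn is the middle locus and the order is c – cn – b.
Crossovers in the cn–b interval produce the single-crossover classes B c cn and b C CN (58 + 53 = 111) plus the double crossovers (23).
RF(cn–b) = (111 + 23) / 1500 = 134/1500 = 0.0893 → 8.9 centimorgans.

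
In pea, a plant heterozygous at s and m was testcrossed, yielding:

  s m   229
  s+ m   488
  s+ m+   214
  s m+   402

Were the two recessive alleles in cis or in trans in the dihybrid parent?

trans

The two most frequent classes are s+ m (488) and s m+ (402); these are the parental (non-recombinant) types.
So the F1 carried s+ m on one chromosome and s m+ on the other — the recessive alleles are on opposite chromosomes (trans / repulsion).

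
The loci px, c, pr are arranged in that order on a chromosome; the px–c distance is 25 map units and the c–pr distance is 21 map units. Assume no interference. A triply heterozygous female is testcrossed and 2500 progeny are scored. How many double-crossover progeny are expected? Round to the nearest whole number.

131

Map distances give recombination frequencies of 0.250 and 0.210 for the two intervals.
With no interference, expected double-crossover frequency = 0.250 × 0.210 = 0.05250.
Expected number = 0.05250 × 2500 = 131.25 ≈ 131.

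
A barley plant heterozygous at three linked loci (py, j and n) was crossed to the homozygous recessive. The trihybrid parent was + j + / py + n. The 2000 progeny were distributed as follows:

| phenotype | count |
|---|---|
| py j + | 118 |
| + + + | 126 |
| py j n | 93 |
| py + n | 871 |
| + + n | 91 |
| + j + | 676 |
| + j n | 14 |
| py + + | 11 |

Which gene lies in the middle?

The two rarest classes, + j n and py + +, are the double crossovers. Comparing them with the parentals, only the n allele has switched, so n is the middle locus and the order is j – n – py.

n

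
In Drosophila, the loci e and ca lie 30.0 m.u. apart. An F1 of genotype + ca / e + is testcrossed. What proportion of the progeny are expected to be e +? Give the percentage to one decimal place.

35.0%

A map distance of 30.0 m.u. corresponds to a recombination frequency of 0.300.
The F1 is + ca / e +, so e + is a parental gamete class with expected frequency (1 − r)/2 = 0.700/2 = 0.3500.
That is 0.3500 = 35.0% of the progeny.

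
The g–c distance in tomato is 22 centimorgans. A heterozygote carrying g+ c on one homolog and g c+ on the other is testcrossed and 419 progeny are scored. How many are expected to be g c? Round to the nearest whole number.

A map distance of 22 centimorgans corresponds to a recombination frequency of 0.220.
The F1 is g+ c / g c+, so g c is a recombinant gamete class with expected frequency r/2 = 0.220/2 = 0.1100.
Expected number = 0.1100 × 419 = 46.09 ≈ 46.

46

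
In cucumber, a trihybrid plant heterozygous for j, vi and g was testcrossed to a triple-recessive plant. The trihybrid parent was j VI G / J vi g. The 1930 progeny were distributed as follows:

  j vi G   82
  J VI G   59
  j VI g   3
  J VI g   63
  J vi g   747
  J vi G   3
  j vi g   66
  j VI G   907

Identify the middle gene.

The two rarest classes, j VI g and J vi G, are the double crossovers. Comparing them with the parentals, only the g allele has switched, so g is the middle locus and the order is j – g – vi.

g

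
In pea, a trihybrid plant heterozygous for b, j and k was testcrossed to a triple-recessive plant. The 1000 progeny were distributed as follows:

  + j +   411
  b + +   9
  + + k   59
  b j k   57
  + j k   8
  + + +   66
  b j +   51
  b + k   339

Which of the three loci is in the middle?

k

The two most frequent reciprocal classes, b + k and + j +, are the parental types, so the F1 was b + k / + j +.
The two rarest classes, b + + and + j k, are the double crossovers. Comparing them with the parentals, only the k allele has switched, so k is the middle locus and the order is b – k – j.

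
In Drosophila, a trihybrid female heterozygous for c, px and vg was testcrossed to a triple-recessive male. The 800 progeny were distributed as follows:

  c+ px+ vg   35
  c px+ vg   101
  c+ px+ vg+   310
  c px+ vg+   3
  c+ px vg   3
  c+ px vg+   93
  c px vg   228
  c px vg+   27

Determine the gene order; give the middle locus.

c

The two most frequent reciprocal classes, c px vg and c+ px+ vg+, are the parental types, so the F1 was c px vg / c+ px+ vg+.
The two rarest classes, c+ px vg and c px+ vg+, are the double crossovers. Comparing them with the parentals, only the c allele has switched, so c is the middle locus and the order is vg – c – px.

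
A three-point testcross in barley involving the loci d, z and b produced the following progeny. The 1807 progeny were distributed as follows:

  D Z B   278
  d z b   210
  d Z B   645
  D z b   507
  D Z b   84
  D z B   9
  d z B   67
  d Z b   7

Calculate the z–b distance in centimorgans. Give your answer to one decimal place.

9.2 centimorgans

The two most frequent reciprocal classes, d Z B and D z b, are the parental types, so the F1 was d Z B / D z b.
The two rarest classes, d Z b and D z B, are the double crossovers. Comparing them with the parentals, only the b allele has switched, so b is the middle locus and the order is d – b – z.
Crossovers in the b–z interval produce the single-crossover classes d z B and D Z b (67 + 84 = 151) plus the double crossovers (16).
RF(b–z) = (151 + 16) / 1807 = 167/1807 = 0.0924 → 9.2 centimorgans.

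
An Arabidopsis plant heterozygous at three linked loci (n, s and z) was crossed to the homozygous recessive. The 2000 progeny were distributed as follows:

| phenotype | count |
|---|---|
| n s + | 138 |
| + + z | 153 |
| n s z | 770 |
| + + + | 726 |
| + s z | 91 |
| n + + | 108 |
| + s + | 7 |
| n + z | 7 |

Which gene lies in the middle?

The two most frequent reciprocal classes, + + + and n s z, are the parental types, so the F1 was + + + / n s z.
The two rarest classes, + s + and n + z, are the double crossovers. Comparing them with the parentals, only the s allele has switched, so s is the middle locus and the order is n – s – z.

s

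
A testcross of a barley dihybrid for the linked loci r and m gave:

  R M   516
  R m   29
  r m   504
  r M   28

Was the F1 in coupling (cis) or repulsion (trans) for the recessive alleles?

cis

The two most frequent classes are R M (516) and r m (504); these are the parental (non-recombinant) types.
So the F1 carried R M on one chromosome and r m on the other — the recessive alleles are on the same chromosome (cis / coupling).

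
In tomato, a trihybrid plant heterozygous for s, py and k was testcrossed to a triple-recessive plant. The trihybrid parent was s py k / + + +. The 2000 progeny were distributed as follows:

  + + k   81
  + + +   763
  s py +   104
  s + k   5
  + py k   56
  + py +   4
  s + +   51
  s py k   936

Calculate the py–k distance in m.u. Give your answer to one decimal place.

9.7 m.u.

The two rarest classes, s + k and + py +, are the double crossovers. Comparing them with the parentals, only the py allele has switched, so py is the middle locus and the order is k – py – s.
Crossovers in the k–py interval produce the single-crossover classes s py + and + + k (104 + 81 = 185) plus the double crossovers (9).
RF(k–py) = (185 + 9) / 2000 = 194/2000 = 0.0970 → 9.7 m.u.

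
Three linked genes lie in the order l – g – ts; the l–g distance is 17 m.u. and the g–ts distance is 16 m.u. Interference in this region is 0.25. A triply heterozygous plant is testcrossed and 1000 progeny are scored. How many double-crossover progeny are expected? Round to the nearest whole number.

20

Map distances give recombination frequencies of 0.170 and 0.160 for the two intervals.
With interference 0.25 (so coincidence = 0.75), expected double-crossover frequency = 0.170 × 0.160 × 0.75 = 0.02040.
Expected number = 0.02040 × 1000 = 20.40 ≈ 20.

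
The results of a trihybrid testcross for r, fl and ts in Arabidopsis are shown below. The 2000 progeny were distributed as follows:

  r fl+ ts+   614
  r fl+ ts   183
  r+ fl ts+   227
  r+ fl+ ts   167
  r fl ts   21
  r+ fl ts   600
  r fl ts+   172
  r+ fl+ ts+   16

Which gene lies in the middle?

The two most frequent reciprocal classes, r fl+ ts+ and r+ fl ts, are the parental types, so the F1 was r fl+ ts+ / r+ fl ts.
The two rarest classes, r+ fl+ ts+ and r fl ts, are the double crossovers. Comparing them with the parentals, only the r allele has switched, so r is the middle locus and the order is ts – r – fl.

r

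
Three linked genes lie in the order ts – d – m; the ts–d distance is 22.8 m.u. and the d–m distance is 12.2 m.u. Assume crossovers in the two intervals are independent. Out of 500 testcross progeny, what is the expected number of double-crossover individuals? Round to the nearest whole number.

14

Map distances give recombination frequencies of 0.228 and 0.122 for the two intervals.
With no interference, expected double-crossover frequency = 0.228 × 0.122 = 0.02782.
Expected number = 0.02782 × 500 = 13.91 ≈ 14.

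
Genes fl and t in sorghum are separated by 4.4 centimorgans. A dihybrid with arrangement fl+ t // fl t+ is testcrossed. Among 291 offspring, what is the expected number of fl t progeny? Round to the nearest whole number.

6

A map distance of 4.4 centimorgans corresponds to a recombination frequency of 0.044.
The F1 is fl+ t / fl t+, so fl t is a recombinant gamete class with expected frequency r/2 = 0.044/2 = 0.0220.
Expected number = 0.0220 × 291 = 6.40 ≈ 6.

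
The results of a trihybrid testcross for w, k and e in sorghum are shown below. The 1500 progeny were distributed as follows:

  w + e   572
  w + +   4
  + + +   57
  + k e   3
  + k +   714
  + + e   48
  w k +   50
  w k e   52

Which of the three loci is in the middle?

e

The two most frequent reciprocal classes, w + e and + k +, are the parental types, so the F1 was w + e / + k +.
The two rarest classes, w + + and + k e, are the double crossovers. Comparing them with the parentals, only the e allele has switched, so e is the middle locus and the order is k – e – w.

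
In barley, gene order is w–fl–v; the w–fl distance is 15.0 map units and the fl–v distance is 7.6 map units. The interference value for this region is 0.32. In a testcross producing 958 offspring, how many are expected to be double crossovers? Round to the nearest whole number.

7

Map distances give recombination frequencies of 0.150 and 0.076 for the two intervals.
With interference 0.32 (so coincidence = 0.68), expected double-crossover frequency = 0.150 × 0.076 × 0.68 = 0.00775.
Expected number = 0.00775 × 958 = 7.43 ≈ 7.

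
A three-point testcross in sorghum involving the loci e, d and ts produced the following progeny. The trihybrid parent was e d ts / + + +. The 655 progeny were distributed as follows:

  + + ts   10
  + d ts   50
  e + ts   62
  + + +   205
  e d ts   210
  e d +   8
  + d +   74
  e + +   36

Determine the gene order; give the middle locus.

The two rarest classes, e d + and + + ts, are the double crossovers. Comparing them with the parentals, only the ts allele has switched, so ts is the middle locus and the order is e – ts – d.

ts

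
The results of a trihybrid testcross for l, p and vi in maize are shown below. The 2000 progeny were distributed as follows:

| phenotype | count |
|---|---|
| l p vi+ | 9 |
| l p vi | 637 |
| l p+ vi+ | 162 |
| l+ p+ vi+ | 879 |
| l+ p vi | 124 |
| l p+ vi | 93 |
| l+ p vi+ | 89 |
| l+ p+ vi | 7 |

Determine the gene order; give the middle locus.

The two most frequent reciprocal classes, l p vi and l+ p+ vi+, are the parental types, so the F1 was l p vi / l+ p+ vi+.
The two rarest classes, l p vi+ and l+ p+ vi, are the double crossovers. Comparing them with the parentals, only the vi allele has switched, so vi is the middle locus and the order is p – vi – l.

vi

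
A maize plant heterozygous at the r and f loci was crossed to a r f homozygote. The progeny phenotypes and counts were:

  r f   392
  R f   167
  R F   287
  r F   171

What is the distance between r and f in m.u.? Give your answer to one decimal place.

33.2 m.u.

The two most frequent classes, R F (287) and r f (392), are the parental types, so the F1 was R F / r f.
The recombinant classes are R f and r F: 167 + 171 = 338.
Recombination frequency = 338/1017 = 0.3324 ≈ 33.2%, i.e. 33.2 m.u.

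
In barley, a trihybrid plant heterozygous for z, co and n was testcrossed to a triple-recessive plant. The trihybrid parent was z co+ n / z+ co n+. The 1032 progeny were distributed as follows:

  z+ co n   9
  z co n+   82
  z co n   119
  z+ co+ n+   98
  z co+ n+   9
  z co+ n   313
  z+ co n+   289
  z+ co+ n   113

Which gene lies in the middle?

n

The two rarest classes, z co+ n+ and z+ co n, are the double crossovers. Comparing them with the parentals, only the n allele has switched, so n is the middle locus and the order is z – n – co.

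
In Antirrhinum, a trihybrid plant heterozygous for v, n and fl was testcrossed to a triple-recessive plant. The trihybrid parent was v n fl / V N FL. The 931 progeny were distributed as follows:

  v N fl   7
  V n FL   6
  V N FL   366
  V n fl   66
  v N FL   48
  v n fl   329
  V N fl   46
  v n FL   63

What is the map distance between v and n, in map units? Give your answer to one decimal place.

The two rarest classes, v N fl and V n FL, are the double crossovers. Comparing them with the parentals, only the n allele has switched, so n is the middle locus and the order is fl – n – v.
Crossovers in the n–v interval produce the single-crossover classes V n fl and v N FL (66 + 48 = 114) plus the double crossovers (13).
RF(n–v) = (114 + 13) / 931 = 127/931 = 0.1364 → 13.6 map units.

13.6 map units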